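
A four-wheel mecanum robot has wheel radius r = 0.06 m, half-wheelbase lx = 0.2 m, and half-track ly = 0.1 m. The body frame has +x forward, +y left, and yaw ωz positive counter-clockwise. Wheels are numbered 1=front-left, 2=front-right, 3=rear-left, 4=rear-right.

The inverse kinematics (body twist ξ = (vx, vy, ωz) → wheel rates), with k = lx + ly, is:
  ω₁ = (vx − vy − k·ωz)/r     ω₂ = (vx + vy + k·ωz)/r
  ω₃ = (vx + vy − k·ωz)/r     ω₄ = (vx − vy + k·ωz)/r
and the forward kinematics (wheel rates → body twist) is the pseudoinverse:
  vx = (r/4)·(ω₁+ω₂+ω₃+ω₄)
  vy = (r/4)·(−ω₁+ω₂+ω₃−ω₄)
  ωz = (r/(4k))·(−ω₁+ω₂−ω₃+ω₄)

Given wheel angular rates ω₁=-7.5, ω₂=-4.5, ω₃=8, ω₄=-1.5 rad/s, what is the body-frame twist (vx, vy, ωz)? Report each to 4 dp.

k = lx + ly = 0.2 + 0.1 = 0.3000
ω₁+ω₂+ω₃+ω₄ = -5.5000  →  vx = (0.06/4)·-5.5000 = -0.0825
−ω₁+ω₂+ω₃−ω₄ = 12.5000  →  vy = (0.06/4)·12.5000 = 0.1875
−ω₁+ω₂−ω₃+ω₄ = -6.5000  →  ωz = (0.06/1.2000)·-6.5000 = -0.3250

(-0.0825, 0.1875, -0.3250)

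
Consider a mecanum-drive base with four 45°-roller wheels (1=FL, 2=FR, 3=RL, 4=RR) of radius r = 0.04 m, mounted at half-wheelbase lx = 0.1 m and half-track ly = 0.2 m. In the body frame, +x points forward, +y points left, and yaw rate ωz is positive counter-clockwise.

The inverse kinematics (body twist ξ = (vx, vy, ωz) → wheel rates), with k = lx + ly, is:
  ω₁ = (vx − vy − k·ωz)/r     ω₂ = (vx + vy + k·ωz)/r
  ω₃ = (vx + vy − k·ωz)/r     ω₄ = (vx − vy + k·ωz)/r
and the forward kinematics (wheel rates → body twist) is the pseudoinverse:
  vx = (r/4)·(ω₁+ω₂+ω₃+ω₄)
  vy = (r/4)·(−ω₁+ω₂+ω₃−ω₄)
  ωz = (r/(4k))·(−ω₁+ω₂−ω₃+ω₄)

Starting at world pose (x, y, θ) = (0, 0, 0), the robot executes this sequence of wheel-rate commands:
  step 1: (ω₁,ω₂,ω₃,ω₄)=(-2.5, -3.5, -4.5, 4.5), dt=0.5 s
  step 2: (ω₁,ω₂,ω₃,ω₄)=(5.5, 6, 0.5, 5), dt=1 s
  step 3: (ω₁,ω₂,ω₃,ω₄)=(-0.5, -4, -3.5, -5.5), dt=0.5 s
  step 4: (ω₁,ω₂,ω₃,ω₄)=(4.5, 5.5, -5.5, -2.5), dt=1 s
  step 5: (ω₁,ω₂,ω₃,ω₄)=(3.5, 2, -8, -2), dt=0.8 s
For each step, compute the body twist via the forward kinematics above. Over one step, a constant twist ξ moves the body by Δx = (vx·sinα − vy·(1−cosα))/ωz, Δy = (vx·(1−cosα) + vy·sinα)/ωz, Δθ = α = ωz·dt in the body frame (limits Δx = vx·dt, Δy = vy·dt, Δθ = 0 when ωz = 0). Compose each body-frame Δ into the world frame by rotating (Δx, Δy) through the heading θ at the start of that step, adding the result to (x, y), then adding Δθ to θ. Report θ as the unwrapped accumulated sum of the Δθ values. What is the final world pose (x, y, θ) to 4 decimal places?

step 1: ξ=(vx,vy,ωz)=(-0.0600, -0.1000, 0.2667), dt=0.5 → body Δ=(-0.0266, -0.0518, 0.1333) → world pose (-0.0266, -0.0518, 0.1333)
step 2: ξ=(vx,vy,ωz)=(0.1700, -0.0400, 0.1667), dt=1.0 → body Δ=(0.1725, -0.0257, 0.1667) → world pose (0.1478, -0.0544, 0.3000)
step 3: ξ=(vx,vy,ωz)=(-0.1350, -0.0150, -0.1833), dt=0.5 → body Δ=(-0.0677, -0.0044, -0.0917) → world pose (0.0844, -0.0786, 0.2083)
step 4: ξ=(vx,vy,ωz)=(0.0200, -0.0200, 0.1333), dt=1.0 → body Δ=(0.0213, -0.0186, 0.1333) → world pose (0.1091, -0.0924, 0.3417)
step 5: ξ=(vx,vy,ωz)=(-0.0450, -0.0750, 0.1500), dt=0.8 → body Δ=(-0.0323, -0.0620, 0.1200) → world pose (0.0994, -0.1617, 0.4617)

(0.0994, -0.1617, 0.4617)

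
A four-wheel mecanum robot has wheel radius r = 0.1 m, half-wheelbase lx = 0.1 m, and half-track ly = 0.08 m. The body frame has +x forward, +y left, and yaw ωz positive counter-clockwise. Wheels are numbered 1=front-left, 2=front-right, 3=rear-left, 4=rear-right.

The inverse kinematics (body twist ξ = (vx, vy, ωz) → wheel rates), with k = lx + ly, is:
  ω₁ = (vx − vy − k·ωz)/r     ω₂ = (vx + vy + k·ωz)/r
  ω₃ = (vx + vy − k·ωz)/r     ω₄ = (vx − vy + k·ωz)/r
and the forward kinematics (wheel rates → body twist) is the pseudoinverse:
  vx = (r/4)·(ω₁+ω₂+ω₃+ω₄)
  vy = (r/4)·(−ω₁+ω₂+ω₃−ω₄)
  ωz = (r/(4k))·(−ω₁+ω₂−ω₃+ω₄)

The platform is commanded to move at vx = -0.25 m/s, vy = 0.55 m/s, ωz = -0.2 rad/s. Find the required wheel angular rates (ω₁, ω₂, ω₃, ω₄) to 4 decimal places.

(-7.6400, 2.6400, 3.3600, -8.3600)

k = lx + ly = 0.1 + 0.08 = 0.1800;  k·ωz = 0.1800·-0.2 = -0.0360
ω₁ (FL) = (vx − vy − k·ωz)/r = -0.7640/0.1 = -7.6400
ω₂ (FR) = (vx + vy + k·ωz)/r = 0.2640/0.1 = 2.6400
ω₃ (RL) = (vx + vy − k·ωz)/r = 0.3360/0.1 = 3.3600
ω₄ (RR) = (vx − vy + k·ωz)/r = -0.8360/0.1 = -8.3600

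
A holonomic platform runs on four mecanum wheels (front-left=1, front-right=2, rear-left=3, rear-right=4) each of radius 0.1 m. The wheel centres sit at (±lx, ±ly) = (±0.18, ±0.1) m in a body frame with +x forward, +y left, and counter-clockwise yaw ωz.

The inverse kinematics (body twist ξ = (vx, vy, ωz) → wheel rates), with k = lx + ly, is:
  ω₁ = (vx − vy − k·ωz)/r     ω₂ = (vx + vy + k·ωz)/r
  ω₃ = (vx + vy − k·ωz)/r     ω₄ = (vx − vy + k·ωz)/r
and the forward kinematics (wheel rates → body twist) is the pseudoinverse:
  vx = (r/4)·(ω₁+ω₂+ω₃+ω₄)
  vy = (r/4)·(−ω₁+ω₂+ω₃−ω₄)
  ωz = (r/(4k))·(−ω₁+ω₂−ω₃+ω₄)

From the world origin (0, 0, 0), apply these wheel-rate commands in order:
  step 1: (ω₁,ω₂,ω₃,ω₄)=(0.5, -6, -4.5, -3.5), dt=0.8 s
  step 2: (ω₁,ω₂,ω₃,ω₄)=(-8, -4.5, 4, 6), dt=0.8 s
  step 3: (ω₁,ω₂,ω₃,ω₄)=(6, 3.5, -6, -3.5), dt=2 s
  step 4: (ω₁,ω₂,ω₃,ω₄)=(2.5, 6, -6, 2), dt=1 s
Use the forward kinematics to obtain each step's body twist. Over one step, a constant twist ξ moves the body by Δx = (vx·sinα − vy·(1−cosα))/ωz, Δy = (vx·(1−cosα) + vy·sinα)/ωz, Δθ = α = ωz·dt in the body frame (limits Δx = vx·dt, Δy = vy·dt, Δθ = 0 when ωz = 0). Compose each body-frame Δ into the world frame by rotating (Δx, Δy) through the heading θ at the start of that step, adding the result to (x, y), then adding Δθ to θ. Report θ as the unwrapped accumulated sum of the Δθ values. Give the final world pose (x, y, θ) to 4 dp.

step 1: ξ=(vx,vy,ωz)=(-0.3375, -0.1875, -0.4911), dt=0.8 → body Δ=(-0.2922, -0.0938, -0.3929) → world pose (-0.2922, -0.0938, -0.3929)
step 2: ξ=(vx,vy,ωz)=(-0.0625, 0.0375, 0.4911), dt=0.8 → body Δ=(-0.0545, 0.0195, 0.3929) → world pose (-0.3351, -0.0549, 0.0000)
step 3: ξ=(vx,vy,ωz)=(0.0000, -0.1250, 0.0000), dt=2.0 → body Δ=(0.0000, -0.2500, 0.0000) → world pose (-0.3351, -0.3049, 0.0000)
step 4: ξ=(vx,vy,ωz)=(0.1125, -0.1125, 1.0268), dt=1.0 → body Δ=(0.1466, -0.0409, 1.0268) → world pose (-0.1885, -0.3458, 1.0268)

(-0.1885, -0.3458, 1.0268)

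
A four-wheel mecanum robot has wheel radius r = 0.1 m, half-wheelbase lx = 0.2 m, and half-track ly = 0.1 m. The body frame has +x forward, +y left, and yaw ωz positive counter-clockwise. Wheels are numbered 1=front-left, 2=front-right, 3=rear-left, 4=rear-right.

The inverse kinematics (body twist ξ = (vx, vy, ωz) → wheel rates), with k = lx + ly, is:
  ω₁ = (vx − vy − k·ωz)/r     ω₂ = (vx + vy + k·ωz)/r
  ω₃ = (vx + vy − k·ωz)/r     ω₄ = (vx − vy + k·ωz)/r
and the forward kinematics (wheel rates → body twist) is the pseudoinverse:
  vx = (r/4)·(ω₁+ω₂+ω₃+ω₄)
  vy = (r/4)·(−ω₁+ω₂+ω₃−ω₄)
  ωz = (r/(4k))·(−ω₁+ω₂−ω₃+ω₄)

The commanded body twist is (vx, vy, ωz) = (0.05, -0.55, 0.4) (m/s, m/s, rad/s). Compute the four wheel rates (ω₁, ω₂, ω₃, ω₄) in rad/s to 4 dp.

(4.8000, -3.8000, -6.2000, 7.2000)

k = lx + ly = 0.2 + 0.1 = 0.3000;  k·ωz = 0.3000·0.4 = 0.1200
ω₁ (FL) = (vx − vy − k·ωz)/r = 0.4800/0.1 = 4.8000
ω₂ (FR) = (vx + vy + k·ωz)/r = -0.3800/0.1 = -3.8000
ω₃ (RL) = (vx + vy − k·ωz)/r = -0.6200/0.1 = -6.2000
ω₄ (RR) = (vx − vy + k·ωz)/r = 0.7200/0.1 = 7.2000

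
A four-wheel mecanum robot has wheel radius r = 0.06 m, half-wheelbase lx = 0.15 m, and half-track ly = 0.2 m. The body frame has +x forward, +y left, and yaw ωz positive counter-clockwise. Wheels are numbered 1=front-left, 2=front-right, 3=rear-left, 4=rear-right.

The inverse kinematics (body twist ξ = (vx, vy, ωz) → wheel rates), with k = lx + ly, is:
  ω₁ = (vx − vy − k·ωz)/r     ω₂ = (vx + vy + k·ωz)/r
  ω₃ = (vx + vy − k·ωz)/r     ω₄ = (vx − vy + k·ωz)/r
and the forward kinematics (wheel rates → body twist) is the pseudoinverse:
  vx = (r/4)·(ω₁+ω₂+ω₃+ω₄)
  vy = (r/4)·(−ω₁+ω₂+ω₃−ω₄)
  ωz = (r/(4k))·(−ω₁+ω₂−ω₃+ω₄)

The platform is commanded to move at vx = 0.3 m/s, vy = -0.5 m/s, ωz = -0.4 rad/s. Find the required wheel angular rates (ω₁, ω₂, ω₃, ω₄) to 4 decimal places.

k = lx + ly = 0.15 + 0.2 = 0.3500;  k·ωz = 0.3500·-0.4 = -0.1400
ω₁ (FL) = (vx − vy − k·ωz)/r = 0.9400/0.06 = 15.6667
ω₂ (FR) = (vx + vy + k·ωz)/r = -0.3400/0.06 = -5.6667
ω₃ (RL) = (vx + vy − k·ωz)/r = -0.0600/0.06 = -1.0000
ω₄ (RR) = (vx − vy + k·ωz)/r = 0.6600/0.06 = 11.0000

(15.6667, -5.6667, -1.0000, 11.0000)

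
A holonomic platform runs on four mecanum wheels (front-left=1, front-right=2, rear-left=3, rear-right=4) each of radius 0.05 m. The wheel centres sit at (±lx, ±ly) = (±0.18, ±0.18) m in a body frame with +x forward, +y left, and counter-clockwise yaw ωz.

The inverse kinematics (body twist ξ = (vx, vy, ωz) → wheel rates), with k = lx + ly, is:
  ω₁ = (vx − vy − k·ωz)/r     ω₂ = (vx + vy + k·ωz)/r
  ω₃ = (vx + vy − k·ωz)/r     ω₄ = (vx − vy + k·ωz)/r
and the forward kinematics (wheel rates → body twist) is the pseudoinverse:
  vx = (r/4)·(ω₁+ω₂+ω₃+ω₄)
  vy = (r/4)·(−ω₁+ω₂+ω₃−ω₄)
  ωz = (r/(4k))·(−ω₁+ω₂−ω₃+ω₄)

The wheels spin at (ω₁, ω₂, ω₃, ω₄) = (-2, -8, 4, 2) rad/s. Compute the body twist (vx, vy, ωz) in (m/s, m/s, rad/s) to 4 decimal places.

(-0.0500, -0.0500, -0.2778)

k = lx + ly = 0.18 + 0.18 = 0.3600
ω₁+ω₂+ω₃+ω₄ = -4.0000  →  vx = (0.05/4)·-4.0000 = -0.0500
−ω₁+ω₂+ω₃−ω₄ = -4.0000  →  vy = (0.05/4)·-4.0000 = -0.0500
−ω₁+ω₂−ω₃+ω₄ = -8.0000  →  ωz = (0.05/1.4400)·-8.0000 = -0.2778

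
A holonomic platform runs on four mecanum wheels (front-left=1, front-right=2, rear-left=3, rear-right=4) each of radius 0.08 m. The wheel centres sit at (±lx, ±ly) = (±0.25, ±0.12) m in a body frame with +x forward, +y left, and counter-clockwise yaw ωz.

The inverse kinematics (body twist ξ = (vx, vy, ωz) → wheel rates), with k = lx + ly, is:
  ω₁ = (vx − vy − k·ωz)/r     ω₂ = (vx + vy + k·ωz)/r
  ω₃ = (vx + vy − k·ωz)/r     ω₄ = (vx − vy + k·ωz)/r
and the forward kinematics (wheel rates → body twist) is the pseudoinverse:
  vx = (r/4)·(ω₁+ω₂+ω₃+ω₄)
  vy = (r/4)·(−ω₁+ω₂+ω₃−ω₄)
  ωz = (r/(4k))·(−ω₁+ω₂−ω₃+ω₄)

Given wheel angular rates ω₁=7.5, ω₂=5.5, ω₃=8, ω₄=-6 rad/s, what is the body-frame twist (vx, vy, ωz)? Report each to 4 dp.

(0.3000, 0.2400, -0.8649)

k = lx + ly = 0.25 + 0.12 = 0.3700
ω₁+ω₂+ω₃+ω₄ = 15.0000  →  vx = (0.08/4)·15.0000 = 0.3000
−ω₁+ω₂+ω₃−ω₄ = 12.0000  →  vy = (0.08/4)·12.0000 = 0.2400
−ω₁+ω₂−ω₃+ω₄ = -16.0000  →  ωz = (0.08/1.4800)·-16.0000 = -0.8649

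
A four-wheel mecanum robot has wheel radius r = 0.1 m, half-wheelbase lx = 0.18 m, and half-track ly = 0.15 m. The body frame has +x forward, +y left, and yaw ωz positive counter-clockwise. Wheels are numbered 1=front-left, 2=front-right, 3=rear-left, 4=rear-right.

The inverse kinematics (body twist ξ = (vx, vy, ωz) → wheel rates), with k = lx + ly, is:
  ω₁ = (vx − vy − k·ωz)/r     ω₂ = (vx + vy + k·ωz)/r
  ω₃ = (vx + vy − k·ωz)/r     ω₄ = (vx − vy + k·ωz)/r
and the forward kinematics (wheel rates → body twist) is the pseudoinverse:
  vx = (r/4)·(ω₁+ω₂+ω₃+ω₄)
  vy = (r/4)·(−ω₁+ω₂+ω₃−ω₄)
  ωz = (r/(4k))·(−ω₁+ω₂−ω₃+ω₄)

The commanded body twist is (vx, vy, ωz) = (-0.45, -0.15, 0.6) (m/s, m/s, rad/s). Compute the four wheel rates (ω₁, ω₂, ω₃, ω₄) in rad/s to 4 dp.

k = lx + ly = 0.18 + 0.15 = 0.3300;  k·ωz = 0.3300·0.6 = 0.1980
ω₁ (FL) = (vx − vy − k·ωz)/r = -0.4980/0.1 = -4.9800
ω₂ (FR) = (vx + vy + k·ωz)/r = -0.4020/0.1 = -4.0200
ω₃ (RL) = (vx + vy − k·ωz)/r = -0.7980/0.1 = -7.9800
ω₄ (RR) = (vx − vy + k·ωz)/r = -0.1020/0.1 = -1.0200

(-4.9800, -4.0200, -7.9800, -1.0200)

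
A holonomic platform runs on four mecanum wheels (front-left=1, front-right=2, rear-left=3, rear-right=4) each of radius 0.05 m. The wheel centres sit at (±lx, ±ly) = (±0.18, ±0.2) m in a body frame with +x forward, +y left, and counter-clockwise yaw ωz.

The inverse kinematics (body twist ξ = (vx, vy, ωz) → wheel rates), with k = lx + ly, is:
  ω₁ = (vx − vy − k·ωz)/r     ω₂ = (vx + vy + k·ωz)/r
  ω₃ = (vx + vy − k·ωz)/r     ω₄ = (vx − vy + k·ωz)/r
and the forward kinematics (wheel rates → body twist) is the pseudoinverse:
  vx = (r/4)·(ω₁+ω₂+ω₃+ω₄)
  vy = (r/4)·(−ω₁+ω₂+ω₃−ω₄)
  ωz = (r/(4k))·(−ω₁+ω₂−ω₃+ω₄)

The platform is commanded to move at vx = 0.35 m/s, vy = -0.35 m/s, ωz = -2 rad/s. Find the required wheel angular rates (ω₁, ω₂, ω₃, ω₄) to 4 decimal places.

k = lx + ly = 0.18 + 0.2 = 0.3800;  k·ωz = 0.3800·-2 = -0.7600
ω₁ (FL) = (vx − vy − k·ωz)/r = 1.4600/0.05 = 29.2000
ω₂ (FR) = (vx + vy + k·ωz)/r = -0.7600/0.05 = -15.2000
ω₃ (RL) = (vx + vy − k·ωz)/r = 0.7600/0.05 = 15.2000
ω₄ (RR) = (vx − vy + k·ωz)/r = -0.0600/0.05 = -1.2000

(29.2000, -15.2000, 15.2000, -1.2000)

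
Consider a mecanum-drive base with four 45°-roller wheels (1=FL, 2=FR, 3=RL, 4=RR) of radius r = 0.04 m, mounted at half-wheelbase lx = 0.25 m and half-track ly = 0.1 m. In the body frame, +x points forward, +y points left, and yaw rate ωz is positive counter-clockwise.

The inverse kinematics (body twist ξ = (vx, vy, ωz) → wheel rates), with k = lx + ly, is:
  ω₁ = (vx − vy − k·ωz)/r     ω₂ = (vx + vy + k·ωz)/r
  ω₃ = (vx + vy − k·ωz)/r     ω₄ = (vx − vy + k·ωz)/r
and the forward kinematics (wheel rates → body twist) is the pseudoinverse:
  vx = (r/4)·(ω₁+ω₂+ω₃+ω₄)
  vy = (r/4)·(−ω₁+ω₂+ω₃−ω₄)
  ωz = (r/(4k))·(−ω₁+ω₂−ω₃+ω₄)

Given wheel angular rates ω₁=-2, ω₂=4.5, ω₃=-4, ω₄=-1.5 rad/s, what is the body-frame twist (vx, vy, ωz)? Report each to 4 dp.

(-0.0300, 0.0400, 0.2571)

k = lx + ly = 0.25 + 0.1 = 0.3500
ω₁+ω₂+ω₃+ω₄ = -3.0000  →  vx = (0.04/4)·-3.0000 = -0.0300
−ω₁+ω₂+ω₃−ω₄ = 4.0000  →  vy = (0.04/4)·4.0000 = 0.0400
−ω₁+ω₂−ω₃+ω₄ = 9.0000  →  ωz = (0.04/1.4000)·9.0000 = 0.2571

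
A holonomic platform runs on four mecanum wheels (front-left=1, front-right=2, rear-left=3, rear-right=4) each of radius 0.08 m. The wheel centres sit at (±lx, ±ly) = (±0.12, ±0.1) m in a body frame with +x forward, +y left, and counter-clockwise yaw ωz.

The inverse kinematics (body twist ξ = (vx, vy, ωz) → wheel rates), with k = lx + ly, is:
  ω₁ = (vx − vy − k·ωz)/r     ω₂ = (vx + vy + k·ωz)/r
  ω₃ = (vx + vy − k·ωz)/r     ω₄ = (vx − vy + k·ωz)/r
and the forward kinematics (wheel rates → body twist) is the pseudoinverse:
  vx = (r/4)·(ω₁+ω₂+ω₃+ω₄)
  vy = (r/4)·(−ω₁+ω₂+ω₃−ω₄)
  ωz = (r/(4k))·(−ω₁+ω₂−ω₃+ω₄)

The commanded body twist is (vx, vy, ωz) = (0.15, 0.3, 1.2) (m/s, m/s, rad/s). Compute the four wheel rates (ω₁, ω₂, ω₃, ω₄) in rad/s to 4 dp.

k = lx + ly = 0.12 + 0.1 = 0.2200;  k·ωz = 0.2200·1.2 = 0.2640
ω₁ (FL) = (vx − vy − k·ωz)/r = -0.4140/0.08 = -5.1750
ω₂ (FR) = (vx + vy + k·ωz)/r = 0.7140/0.08 = 8.9250
ω₃ (RL) = (vx + vy − k·ωz)/r = 0.1860/0.08 = 2.3250
ω₄ (RR) = (vx − vy + k·ωz)/r = 0.1140/0.08 = 1.4250

(-5.1750, 8.9250, 2.3250, 1.4250)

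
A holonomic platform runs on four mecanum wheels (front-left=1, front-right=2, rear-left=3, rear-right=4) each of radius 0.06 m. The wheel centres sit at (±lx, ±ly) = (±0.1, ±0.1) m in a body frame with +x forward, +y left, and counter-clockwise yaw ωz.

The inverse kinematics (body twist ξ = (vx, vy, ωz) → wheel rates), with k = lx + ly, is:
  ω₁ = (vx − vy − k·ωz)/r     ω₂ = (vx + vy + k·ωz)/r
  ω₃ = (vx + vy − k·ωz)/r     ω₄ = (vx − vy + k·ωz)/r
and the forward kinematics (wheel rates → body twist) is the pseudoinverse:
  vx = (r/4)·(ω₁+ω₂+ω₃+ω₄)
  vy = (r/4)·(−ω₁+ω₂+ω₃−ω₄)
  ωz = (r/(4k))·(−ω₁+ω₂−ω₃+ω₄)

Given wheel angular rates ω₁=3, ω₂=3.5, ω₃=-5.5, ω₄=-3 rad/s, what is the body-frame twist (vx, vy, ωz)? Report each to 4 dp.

k = lx + ly = 0.1 + 0.1 = 0.2000
ω₁+ω₂+ω₃+ω₄ = -2.0000  →  vx = (0.06/4)·-2.0000 = -0.0300
−ω₁+ω₂+ω₃−ω₄ = -2.0000  →  vy = (0.06/4)·-2.0000 = -0.0300
−ω₁+ω₂−ω₃+ω₄ = 3.0000  →  ωz = (0.06/0.8000)·3.0000 = 0.2250

(-0.0300, -0.0300, 0.2250)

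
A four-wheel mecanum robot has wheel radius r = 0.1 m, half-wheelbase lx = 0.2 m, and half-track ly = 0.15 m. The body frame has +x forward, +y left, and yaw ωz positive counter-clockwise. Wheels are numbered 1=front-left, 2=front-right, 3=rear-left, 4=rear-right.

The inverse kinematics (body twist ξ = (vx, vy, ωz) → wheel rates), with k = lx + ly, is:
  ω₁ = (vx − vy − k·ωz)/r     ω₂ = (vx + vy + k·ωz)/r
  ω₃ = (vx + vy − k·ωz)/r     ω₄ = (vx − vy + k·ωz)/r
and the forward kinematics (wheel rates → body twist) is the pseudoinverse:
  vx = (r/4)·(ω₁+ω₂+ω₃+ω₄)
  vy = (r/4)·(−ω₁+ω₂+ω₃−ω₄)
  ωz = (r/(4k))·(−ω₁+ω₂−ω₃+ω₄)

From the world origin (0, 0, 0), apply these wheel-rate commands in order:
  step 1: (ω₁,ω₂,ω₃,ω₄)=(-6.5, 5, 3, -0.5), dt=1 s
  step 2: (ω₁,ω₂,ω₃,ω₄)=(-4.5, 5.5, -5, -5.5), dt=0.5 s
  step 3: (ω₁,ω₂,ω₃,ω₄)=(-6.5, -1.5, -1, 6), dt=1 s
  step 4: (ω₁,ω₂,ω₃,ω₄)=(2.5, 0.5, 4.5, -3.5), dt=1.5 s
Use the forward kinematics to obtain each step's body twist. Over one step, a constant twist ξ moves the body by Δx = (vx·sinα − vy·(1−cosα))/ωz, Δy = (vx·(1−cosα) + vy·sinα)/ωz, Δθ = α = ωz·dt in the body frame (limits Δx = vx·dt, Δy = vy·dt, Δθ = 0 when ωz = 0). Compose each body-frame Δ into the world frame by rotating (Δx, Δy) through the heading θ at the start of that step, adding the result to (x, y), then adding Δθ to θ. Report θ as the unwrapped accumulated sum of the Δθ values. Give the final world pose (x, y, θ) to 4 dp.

(-0.3802, 0.5026, 0.6964)

step 1: ξ=(vx,vy,ωz)=(0.0250, 0.3750, 0.5714), dt=1.0 → body Δ=(-0.0806, 0.3619, 0.5714) → world pose (-0.0806, 0.3619, 0.5714)
step 2: ξ=(vx,vy,ωz)=(-0.2375, 0.2625, 0.6786), dt=0.5 → body Δ=(-0.1385, 0.1088, 0.3393) → world pose (-0.2560, 0.3785, 0.9107)
step 3: ξ=(vx,vy,ωz)=(-0.0750, -0.0500, 0.8571), dt=1.0 → body Δ=(-0.0460, -0.0743, 0.8571) → world pose (-0.2255, 0.2965, 1.7679)
step 4: ξ=(vx,vy,ωz)=(0.1000, 0.1500, -0.7143), dt=1.5 → body Δ=(0.2323, 0.1114, -1.0714) → world pose (-0.3802, 0.5026, 0.6964)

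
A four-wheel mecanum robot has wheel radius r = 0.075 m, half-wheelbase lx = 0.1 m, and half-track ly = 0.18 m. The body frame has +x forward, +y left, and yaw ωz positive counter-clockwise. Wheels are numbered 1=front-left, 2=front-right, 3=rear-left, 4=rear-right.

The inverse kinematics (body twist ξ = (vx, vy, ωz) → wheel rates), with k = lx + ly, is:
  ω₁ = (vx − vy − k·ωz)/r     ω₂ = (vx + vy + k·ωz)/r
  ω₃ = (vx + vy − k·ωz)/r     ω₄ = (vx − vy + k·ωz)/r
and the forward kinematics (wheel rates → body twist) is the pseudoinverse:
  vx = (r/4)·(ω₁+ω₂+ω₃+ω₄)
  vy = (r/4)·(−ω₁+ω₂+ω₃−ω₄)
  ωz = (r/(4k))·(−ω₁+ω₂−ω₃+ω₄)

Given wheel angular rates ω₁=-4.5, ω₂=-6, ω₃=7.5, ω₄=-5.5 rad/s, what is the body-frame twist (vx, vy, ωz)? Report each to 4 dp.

k = lx + ly = 0.1 + 0.18 = 0.2800
ω₁+ω₂+ω₃+ω₄ = -8.5000  →  vx = (0.075/4)·-8.5000 = -0.1594
−ω₁+ω₂+ω₃−ω₄ = 11.5000  →  vy = (0.075/4)·11.5000 = 0.2156
−ω₁+ω₂−ω₃+ω₄ = -14.5000  →  ωz = (0.075/1.1200)·-14.5000 = -0.9710

(-0.1594, 0.2156, -0.9710)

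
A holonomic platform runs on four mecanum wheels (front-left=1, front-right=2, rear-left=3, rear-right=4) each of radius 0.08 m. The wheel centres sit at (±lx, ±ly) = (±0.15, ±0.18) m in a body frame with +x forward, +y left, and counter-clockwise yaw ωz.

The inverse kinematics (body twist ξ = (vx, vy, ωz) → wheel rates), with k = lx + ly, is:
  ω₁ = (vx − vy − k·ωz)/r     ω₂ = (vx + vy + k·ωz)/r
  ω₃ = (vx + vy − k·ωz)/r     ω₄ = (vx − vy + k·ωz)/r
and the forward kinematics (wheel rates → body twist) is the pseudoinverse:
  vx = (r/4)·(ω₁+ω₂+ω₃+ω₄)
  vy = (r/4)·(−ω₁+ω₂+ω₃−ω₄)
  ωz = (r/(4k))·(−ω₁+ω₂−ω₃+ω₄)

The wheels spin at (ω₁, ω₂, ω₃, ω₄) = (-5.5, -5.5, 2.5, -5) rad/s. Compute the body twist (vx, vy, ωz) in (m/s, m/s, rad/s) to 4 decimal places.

k = lx + ly = 0.15 + 0.18 = 0.3300
ω₁+ω₂+ω₃+ω₄ = -13.5000  →  vx = (0.08/4)·-13.5000 = -0.2700
−ω₁+ω₂+ω₃−ω₄ = 7.5000  →  vy = (0.08/4)·7.5000 = 0.1500
−ω₁+ω₂−ω₃+ω₄ = -7.5000  →  ωz = (0.08/1.3200)·-7.5000 = -0.4545

(-0.2700, 0.1500, -0.4545)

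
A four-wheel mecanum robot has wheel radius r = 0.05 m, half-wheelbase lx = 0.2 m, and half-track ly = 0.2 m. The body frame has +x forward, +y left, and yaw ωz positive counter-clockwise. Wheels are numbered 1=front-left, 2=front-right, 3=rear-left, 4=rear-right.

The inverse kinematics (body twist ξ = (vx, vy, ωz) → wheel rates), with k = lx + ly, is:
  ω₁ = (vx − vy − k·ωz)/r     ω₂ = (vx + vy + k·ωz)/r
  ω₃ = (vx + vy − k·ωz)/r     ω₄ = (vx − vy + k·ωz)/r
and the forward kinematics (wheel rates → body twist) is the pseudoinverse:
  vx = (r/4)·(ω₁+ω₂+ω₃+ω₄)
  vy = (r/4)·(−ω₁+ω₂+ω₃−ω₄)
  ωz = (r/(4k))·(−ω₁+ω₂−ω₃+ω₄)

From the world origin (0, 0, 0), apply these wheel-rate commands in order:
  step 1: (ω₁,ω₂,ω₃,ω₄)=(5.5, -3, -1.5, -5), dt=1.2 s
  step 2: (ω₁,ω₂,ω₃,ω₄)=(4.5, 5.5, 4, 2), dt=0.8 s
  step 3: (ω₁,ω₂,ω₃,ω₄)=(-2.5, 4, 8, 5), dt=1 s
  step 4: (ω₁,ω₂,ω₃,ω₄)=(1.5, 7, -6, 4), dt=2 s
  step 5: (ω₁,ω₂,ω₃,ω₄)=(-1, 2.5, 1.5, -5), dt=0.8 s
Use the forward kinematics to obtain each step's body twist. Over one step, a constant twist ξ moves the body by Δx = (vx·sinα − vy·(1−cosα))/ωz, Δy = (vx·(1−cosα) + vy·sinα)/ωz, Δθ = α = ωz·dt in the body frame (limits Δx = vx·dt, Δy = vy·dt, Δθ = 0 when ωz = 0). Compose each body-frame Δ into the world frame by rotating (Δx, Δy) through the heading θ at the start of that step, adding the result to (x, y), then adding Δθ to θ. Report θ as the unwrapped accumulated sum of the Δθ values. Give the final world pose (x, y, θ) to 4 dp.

(0.3933, -0.0845, 0.5281)

step 1: ξ=(vx,vy,ωz)=(-0.0500, -0.0625, -0.3750), dt=1.2 → body Δ=(-0.0746, -0.0592, -0.4500) → world pose (-0.0746, -0.0592, -0.4500)
step 2: ξ=(vx,vy,ωz)=(0.2000, 0.0375, -0.0312), dt=0.8 → body Δ=(0.1604, 0.0280, -0.0250) → world pose (0.0820, -0.1038, -0.4750)
step 3: ξ=(vx,vy,ωz)=(0.1813, 0.1188, 0.1094), dt=1.0 → body Δ=(0.1744, 0.1284, 0.1094) → world pose (0.2958, -0.0693, -0.3656)
step 4: ξ=(vx,vy,ωz)=(0.0813, -0.0563, 0.4844), dt=2.0 → body Δ=(0.1886, -0.0230, 0.9688) → world pose (0.4637, -0.1582, 0.6031)
step 5: ξ=(vx,vy,ωz)=(-0.0250, 0.1250, -0.0938), dt=0.8 → body Δ=(-0.0162, 0.1007, -0.0750) → world pose (0.3933, -0.0845, 0.5281)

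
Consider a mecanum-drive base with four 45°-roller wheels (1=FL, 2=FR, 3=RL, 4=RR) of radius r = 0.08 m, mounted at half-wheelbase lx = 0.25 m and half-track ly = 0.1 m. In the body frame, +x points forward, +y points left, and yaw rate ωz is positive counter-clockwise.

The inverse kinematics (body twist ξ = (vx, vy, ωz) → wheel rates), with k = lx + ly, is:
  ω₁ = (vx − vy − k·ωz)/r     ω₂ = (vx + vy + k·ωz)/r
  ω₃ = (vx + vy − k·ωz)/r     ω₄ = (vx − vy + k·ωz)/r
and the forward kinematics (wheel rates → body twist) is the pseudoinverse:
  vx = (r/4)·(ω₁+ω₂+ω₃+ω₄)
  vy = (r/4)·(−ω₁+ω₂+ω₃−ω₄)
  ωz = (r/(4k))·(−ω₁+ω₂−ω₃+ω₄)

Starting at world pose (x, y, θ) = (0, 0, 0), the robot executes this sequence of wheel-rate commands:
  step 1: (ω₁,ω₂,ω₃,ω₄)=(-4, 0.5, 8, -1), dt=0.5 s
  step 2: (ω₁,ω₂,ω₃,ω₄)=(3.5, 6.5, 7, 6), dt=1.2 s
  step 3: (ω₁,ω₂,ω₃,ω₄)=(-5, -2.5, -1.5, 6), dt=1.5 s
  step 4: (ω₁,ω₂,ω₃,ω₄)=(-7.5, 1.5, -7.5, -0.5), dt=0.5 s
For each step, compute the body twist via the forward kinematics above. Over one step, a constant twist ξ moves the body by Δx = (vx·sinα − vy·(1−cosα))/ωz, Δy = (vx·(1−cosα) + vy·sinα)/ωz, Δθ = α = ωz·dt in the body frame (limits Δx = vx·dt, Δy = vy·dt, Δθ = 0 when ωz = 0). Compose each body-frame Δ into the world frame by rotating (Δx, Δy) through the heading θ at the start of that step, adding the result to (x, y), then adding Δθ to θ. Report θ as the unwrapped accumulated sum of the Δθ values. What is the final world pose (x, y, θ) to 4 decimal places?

step 1: ξ=(vx,vy,ωz)=(0.0700, 0.2700, -0.2571), dt=0.5 → body Δ=(0.0436, 0.1324, -0.1286) → world pose (0.0436, 0.1324, -0.1286)
step 2: ξ=(vx,vy,ωz)=(0.4600, 0.0800, 0.1143), dt=1.2 → body Δ=(0.5437, 0.1335, 0.1371) → world pose (0.5999, 0.1951, 0.0086)
step 3: ξ=(vx,vy,ωz)=(-0.0600, -0.1000, 0.5714), dt=1.5 → body Δ=(-0.0189, -0.1686, 0.8571) → world pose (0.5824, 0.0263, 0.8657)
step 4: ξ=(vx,vy,ωz)=(-0.2800, 0.0400, 0.9143), dt=0.5 → body Δ=(-0.1397, -0.0121, 0.4571) → world pose (0.5011, -0.0879, 1.3229)

(0.5011, -0.0879, 1.3229)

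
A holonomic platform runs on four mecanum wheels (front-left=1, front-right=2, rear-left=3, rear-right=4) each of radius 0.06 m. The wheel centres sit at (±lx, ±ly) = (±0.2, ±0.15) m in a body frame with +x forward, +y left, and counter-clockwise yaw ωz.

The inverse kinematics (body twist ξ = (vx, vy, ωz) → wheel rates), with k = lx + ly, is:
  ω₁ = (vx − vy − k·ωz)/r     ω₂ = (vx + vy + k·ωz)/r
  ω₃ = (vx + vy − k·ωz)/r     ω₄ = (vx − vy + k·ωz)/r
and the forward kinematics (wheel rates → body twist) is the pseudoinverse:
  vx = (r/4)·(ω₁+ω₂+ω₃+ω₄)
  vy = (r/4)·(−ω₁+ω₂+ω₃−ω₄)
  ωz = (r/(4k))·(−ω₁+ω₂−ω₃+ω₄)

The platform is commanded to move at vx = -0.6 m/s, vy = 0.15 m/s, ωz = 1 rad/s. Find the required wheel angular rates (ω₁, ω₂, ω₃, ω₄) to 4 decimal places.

k = lx + ly = 0.2 + 0.15 = 0.3500;  k·ωz = 0.3500·1 = 0.3500
ω₁ (FL) = (vx − vy − k·ωz)/r = -1.1000/0.06 = -18.3333
ω₂ (FR) = (vx + vy + k·ωz)/r = -0.1000/0.06 = -1.6667
ω₃ (RL) = (vx + vy − k·ωz)/r = -0.8000/0.06 = -13.3333
ω₄ (RR) = (vx − vy + k·ωz)/r = -0.4000/0.06 = -6.6667

(-18.3333, -1.6667, -13.3333, -6.6667)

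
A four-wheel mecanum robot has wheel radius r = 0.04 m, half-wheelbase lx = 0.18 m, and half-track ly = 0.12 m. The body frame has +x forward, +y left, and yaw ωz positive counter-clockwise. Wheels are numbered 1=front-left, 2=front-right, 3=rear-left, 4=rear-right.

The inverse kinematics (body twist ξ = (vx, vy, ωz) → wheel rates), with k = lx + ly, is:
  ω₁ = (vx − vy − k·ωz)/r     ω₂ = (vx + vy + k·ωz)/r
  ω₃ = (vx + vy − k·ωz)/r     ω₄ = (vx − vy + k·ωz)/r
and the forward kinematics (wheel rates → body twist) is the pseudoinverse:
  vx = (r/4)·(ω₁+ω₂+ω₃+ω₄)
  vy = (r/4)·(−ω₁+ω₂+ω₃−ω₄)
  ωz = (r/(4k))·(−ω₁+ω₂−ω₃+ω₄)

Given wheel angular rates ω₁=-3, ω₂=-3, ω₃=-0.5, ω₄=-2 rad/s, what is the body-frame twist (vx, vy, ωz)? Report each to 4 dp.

k = lx + ly = 0.18 + 0.12 = 0.3000
ω₁+ω₂+ω₃+ω₄ = -8.5000  →  vx = (0.04/4)·-8.5000 = -0.0850
−ω₁+ω₂+ω₃−ω₄ = 1.5000  →  vy = (0.04/4)·1.5000 = 0.0150
−ω₁+ω₂−ω₃+ω₄ = -1.5000  →  ωz = (0.04/1.2000)·-1.5000 = -0.0500

(-0.0850, 0.0150, -0.0500)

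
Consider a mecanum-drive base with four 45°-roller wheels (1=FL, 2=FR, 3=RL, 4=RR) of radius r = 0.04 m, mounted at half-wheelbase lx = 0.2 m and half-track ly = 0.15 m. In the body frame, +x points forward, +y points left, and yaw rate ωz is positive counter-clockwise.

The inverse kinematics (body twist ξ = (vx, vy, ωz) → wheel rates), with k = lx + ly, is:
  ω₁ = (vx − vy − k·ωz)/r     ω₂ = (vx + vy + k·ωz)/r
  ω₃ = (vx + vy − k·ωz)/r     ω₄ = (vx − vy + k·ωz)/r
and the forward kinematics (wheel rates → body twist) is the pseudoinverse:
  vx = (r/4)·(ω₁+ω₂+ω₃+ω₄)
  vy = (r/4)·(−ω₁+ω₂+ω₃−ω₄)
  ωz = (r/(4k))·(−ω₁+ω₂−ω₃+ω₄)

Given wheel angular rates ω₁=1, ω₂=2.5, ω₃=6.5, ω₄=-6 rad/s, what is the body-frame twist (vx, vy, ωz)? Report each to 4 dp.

k = lx + ly = 0.2 + 0.15 = 0.3500
ω₁+ω₂+ω₃+ω₄ = 4.0000  →  vx = (0.04/4)·4.0000 = 0.0400
−ω₁+ω₂+ω₃−ω₄ = 14.0000  →  vy = (0.04/4)·14.0000 = 0.1400
−ω₁+ω₂−ω₃+ω₄ = -11.0000  →  ωz = (0.04/1.4000)·-11.0000 = -0.3143

(0.0400, 0.1400, -0.3143)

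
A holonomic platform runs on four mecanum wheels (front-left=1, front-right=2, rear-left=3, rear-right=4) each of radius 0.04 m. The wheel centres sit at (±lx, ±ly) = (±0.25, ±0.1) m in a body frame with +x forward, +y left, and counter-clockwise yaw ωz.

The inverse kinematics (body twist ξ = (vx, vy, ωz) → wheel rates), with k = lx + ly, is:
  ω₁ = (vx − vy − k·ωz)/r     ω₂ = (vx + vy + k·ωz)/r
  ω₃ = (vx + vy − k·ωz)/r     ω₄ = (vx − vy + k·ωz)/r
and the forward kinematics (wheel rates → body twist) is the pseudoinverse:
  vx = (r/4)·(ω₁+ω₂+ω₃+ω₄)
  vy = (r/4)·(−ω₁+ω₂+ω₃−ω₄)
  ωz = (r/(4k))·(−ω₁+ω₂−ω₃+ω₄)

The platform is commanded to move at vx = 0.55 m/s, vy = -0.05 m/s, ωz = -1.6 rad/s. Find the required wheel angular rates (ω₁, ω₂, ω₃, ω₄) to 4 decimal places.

(29.0000, -1.5000, 26.5000, 1.0000)

k = lx + ly = 0.25 + 0.1 = 0.3500;  k·ωz = 0.3500·-1.6 = -0.5600
ω₁ (FL) = (vx − vy − k·ωz)/r = 1.1600/0.04 = 29.0000
ω₂ (FR) = (vx + vy + k·ωz)/r = -0.0600/0.04 = -1.5000
ω₃ (RL) = (vx + vy − k·ωz)/r = 1.0600/0.04 = 26.5000
ω₄ (RR) = (vx − vy + k·ωz)/r = 0.0400/0.04 = 1.0000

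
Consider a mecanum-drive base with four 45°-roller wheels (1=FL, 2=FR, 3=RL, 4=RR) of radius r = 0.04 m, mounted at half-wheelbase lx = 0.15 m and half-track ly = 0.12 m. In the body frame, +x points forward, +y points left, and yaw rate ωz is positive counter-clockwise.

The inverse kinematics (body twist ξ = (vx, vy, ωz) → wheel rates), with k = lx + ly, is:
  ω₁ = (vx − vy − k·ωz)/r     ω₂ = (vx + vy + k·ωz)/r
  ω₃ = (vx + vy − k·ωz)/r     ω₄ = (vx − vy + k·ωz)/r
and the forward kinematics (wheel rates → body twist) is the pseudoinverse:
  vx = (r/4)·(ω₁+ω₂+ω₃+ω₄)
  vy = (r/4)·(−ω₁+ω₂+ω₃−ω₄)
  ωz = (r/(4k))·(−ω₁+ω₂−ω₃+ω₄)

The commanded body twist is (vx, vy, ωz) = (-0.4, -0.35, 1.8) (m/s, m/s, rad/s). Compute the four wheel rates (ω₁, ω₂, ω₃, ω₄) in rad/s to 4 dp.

(-13.4000, -6.6000, -30.9000, 10.9000)

k = lx + ly = 0.15 + 0.12 = 0.2700;  k·ωz = 0.2700·1.8 = 0.4860
ω₁ (FL) = (vx − vy − k·ωz)/r = -0.5360/0.04 = -13.4000
ω₂ (FR) = (vx + vy + k·ωz)/r = -0.2640/0.04 = -6.6000
ω₃ (RL) = (vx + vy − k·ωz)/r = -1.2360/0.04 = -30.9000
ω₄ (RR) = (vx − vy + k·ωz)/r = 0.4360/0.04 = 10.9000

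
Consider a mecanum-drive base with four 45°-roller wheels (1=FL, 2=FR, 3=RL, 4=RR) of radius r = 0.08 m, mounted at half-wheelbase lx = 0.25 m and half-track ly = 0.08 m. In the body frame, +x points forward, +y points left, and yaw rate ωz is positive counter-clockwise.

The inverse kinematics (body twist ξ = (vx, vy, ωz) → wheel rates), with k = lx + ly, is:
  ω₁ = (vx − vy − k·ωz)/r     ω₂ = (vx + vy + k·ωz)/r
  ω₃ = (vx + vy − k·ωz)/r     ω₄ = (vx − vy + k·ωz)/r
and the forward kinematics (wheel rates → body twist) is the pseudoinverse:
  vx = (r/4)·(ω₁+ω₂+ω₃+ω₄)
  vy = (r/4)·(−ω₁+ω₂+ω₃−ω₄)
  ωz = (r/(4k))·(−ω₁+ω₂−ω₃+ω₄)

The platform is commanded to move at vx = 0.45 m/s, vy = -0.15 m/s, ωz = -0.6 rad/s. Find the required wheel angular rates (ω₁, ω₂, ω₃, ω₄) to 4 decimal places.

(9.9750, 1.2750, 6.2250, 5.0250)

k = lx + ly = 0.25 + 0.08 = 0.3300;  k·ωz = 0.3300·-0.6 = -0.1980
ω₁ (FL) = (vx − vy − k·ωz)/r = 0.7980/0.08 = 9.9750
ω₂ (FR) = (vx + vy + k·ωz)/r = 0.1020/0.08 = 1.2750
ω₃ (RL) = (vx + vy − k·ωz)/r = 0.4980/0.08 = 6.2250
ω₄ (RR) = (vx − vy + k·ωz)/r = 0.4020/0.08 = 5.0250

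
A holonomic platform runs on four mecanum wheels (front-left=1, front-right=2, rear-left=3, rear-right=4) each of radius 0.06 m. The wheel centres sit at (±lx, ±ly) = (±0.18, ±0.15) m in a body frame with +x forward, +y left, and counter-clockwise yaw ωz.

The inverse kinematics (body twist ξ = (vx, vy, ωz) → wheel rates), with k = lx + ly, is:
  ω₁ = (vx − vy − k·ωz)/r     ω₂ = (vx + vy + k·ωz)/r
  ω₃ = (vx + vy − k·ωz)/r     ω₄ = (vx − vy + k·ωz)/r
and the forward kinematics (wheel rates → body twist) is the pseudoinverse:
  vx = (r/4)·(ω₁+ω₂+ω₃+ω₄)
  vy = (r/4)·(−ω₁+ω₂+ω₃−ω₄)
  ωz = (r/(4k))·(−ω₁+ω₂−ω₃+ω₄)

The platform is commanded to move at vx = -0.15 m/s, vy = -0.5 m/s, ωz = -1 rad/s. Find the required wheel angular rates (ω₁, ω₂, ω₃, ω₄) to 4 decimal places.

k = lx + ly = 0.18 + 0.15 = 0.3300;  k·ωz = 0.3300·-1 = -0.3300
ω₁ (FL) = (vx − vy − k·ωz)/r = 0.6800/0.06 = 11.3333
ω₂ (FR) = (vx + vy + k·ωz)/r = -0.9800/0.06 = -16.3333
ω₃ (RL) = (vx + vy − k·ωz)/r = -0.3200/0.06 = -5.3333
ω₄ (RR) = (vx − vy + k·ωz)/r = 0.0200/0.06 = 0.3333

(11.3333, -16.3333, -5.3333, 0.3333)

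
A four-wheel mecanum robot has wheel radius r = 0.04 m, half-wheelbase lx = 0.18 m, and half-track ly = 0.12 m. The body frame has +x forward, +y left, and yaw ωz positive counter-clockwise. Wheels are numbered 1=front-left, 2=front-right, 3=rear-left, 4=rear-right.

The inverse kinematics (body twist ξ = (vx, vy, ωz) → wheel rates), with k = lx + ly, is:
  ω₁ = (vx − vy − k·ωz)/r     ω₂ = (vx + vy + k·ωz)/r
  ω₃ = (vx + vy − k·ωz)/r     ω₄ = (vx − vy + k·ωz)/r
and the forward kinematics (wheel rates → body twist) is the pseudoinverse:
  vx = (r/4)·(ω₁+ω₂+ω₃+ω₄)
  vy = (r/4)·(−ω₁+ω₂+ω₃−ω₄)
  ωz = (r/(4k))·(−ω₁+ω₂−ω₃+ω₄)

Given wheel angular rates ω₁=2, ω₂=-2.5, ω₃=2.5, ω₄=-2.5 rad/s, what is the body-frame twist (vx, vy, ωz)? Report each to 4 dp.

k = lx + ly = 0.18 + 0.12 = 0.3000
ω₁+ω₂+ω₃+ω₄ = -0.5000  →  vx = (0.04/4)·-0.5000 = -0.0050
−ω₁+ω₂+ω₃−ω₄ = 0.5000  →  vy = (0.04/4)·0.5000 = 0.0050
−ω₁+ω₂−ω₃+ω₄ = -9.5000  →  ωz = (0.04/1.2000)·-9.5000 = -0.3167

(-0.0050, 0.0050, -0.3167)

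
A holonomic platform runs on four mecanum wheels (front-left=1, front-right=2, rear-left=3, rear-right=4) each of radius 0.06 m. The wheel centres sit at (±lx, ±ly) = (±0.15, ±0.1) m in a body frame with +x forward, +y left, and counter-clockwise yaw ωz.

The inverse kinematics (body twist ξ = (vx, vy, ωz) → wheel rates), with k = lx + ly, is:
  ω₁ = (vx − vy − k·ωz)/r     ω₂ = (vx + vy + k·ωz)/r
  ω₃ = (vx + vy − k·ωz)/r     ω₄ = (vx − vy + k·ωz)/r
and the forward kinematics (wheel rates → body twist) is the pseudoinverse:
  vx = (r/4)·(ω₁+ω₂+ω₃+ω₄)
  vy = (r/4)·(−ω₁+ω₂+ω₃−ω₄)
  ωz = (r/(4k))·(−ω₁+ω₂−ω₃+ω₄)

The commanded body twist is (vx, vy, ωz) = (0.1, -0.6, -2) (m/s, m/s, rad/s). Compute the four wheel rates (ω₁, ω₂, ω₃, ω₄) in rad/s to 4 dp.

k = lx + ly = 0.15 + 0.1 = 0.2500;  k·ωz = 0.2500·-2 = -0.5000
ω₁ (FL) = (vx − vy − k·ωz)/r = 1.2000/0.06 = 20.0000
ω₂ (FR) = (vx + vy + k·ωz)/r = -1.0000/0.06 = -16.6667
ω₃ (RL) = (vx + vy − k·ωz)/r = 0.0000/0.06 = 0.0000
ω₄ (RR) = (vx − vy + k·ωz)/r = 0.2000/0.06 = 3.3333

(20.0000, -16.6667, 0.0000, 3.3333)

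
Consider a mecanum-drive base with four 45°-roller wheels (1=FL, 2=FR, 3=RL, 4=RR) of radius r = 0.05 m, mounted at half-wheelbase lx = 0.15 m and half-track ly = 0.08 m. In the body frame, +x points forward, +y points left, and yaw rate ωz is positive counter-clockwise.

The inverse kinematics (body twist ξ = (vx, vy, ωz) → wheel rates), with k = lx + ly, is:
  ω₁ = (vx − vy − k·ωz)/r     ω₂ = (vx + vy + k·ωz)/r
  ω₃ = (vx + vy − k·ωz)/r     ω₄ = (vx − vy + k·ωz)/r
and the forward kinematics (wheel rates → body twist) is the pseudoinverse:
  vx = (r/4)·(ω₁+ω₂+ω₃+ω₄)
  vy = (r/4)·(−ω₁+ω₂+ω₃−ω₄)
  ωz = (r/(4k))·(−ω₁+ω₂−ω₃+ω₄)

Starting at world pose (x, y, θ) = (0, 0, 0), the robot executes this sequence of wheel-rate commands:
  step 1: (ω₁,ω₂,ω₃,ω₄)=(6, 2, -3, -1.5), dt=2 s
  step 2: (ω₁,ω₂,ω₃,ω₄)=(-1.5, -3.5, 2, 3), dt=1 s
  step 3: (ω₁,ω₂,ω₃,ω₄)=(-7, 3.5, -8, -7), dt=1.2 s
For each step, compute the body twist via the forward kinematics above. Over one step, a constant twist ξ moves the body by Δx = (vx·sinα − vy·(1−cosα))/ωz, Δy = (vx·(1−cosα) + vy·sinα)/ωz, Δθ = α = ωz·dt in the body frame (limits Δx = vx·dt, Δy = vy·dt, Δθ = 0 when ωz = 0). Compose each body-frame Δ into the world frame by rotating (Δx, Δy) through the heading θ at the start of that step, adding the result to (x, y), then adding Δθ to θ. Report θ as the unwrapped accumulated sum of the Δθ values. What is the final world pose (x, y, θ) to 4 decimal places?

step 1: ξ=(vx,vy,ωz)=(0.0438, -0.0688, -0.1359), dt=2.0 → body Δ=(0.0679, -0.1476, -0.2717) → world pose (0.0679, -0.1476, -0.2717)
step 2: ξ=(vx,vy,ωz)=(0.0000, -0.0375, -0.0543), dt=1.0 → body Δ=(-0.0010, -0.0375, -0.0543) → world pose (0.0568, -0.1835, -0.3261)
step 3: ξ=(vx,vy,ωz)=(-0.2313, 0.1188, 0.6250), dt=1.2 → body Δ=(-0.3032, 0.0302, 0.7500) → world pose (-0.2207, -0.0577, 0.4239)

(-0.2207, -0.0577, 0.4239)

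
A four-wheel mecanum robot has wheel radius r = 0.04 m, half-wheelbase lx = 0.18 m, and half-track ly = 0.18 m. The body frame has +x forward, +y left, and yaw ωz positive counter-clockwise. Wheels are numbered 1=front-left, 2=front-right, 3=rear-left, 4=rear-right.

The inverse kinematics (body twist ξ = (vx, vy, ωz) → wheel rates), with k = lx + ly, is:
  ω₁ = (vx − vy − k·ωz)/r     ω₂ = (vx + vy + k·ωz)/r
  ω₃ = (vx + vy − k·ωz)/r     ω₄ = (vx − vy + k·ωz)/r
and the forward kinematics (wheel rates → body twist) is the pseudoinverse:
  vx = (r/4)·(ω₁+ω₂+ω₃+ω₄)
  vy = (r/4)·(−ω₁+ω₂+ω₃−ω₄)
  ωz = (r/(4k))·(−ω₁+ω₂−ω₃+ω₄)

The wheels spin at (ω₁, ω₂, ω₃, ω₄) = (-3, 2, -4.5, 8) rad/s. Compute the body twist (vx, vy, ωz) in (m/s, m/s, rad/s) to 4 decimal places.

(0.0250, -0.0750, 0.4861)

k = lx + ly = 0.18 + 0.18 = 0.3600
ω₁+ω₂+ω₃+ω₄ = 2.5000  →  vx = (0.04/4)·2.5000 = 0.0250
−ω₁+ω₂+ω₃−ω₄ = -7.5000  →  vy = (0.04/4)·-7.5000 = -0.0750
−ω₁+ω₂−ω₃+ω₄ = 17.5000  →  ωz = (0.04/1.4400)·17.5000 = 0.4861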